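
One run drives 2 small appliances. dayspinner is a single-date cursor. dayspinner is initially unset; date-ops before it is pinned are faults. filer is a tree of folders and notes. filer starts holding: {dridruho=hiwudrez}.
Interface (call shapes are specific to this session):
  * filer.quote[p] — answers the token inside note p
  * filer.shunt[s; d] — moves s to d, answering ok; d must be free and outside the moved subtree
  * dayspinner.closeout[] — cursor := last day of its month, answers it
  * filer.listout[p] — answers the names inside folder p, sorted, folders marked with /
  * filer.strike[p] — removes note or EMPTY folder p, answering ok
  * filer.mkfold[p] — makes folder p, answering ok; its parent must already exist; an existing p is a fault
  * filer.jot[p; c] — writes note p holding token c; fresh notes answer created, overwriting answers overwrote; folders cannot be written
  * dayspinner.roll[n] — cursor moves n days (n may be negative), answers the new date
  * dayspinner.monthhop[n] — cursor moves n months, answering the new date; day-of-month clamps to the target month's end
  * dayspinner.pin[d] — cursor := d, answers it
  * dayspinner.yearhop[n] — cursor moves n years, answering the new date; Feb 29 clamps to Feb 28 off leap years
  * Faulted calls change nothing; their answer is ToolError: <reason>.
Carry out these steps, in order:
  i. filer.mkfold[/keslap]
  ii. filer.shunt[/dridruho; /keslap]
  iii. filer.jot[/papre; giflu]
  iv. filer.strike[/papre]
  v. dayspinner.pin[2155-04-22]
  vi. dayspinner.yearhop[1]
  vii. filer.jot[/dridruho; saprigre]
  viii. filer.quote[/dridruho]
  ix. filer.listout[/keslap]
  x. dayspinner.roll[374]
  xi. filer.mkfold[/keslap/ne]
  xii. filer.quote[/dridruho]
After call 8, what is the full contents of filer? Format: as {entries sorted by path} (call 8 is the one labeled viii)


> filer.mkfold /keslap
[out] ok
> filer.shunt /dridruho /keslap
[out] ToolError: exists
> filer.jot /papre giflu
[out] created
> filer.strike /papre
[out] ok
> dayspinner.pin 2155-04-22
[out] 2155-04-22
> dayspinner.yearhop 1
[out] 2156-04-22
> filer.jot /dridruho saprigre
[out] overwrote
> filer.quote /dridruho
[out] saprigre
> filer.listout /keslap
[out] []
> dayspinner.roll 374
[out] 2157-05-01
> filer.mkfold /keslap/ne
[out] ok
> filer.quote /dridruho
[out] saprigre

Answer: {dridruho=saprigre, keslap/}


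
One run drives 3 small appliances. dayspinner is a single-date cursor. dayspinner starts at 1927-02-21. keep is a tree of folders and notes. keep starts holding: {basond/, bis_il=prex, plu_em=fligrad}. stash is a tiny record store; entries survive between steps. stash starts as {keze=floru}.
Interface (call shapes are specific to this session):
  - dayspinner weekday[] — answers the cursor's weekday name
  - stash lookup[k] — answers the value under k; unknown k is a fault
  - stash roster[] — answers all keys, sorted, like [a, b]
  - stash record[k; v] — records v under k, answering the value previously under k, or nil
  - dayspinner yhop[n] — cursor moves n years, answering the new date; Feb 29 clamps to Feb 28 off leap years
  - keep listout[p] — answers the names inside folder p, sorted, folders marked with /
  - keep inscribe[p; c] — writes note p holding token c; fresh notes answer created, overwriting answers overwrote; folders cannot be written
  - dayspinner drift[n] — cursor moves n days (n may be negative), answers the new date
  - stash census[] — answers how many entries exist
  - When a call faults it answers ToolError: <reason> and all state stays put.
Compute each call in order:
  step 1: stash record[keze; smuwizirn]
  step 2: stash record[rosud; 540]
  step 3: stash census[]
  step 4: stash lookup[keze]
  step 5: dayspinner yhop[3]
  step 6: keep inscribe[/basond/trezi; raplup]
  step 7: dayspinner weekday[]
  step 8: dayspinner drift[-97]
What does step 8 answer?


$ stash record k→keze v→smuwizirn
:: floru
$ stash record k→rosud v→540
:: nil
$ stash census
:: 2
$ stash lookup k→keze
:: smuwizirn
$ dayspinner yhop n→3
:: 1930-02-21
$ keep inscribe p→/basond/trezi c→raplup
:: created
$ dayspinner weekday
:: Friday
$ dayspinner drift n→-97
:: 1929-11-16

Answer: 1929-11-16


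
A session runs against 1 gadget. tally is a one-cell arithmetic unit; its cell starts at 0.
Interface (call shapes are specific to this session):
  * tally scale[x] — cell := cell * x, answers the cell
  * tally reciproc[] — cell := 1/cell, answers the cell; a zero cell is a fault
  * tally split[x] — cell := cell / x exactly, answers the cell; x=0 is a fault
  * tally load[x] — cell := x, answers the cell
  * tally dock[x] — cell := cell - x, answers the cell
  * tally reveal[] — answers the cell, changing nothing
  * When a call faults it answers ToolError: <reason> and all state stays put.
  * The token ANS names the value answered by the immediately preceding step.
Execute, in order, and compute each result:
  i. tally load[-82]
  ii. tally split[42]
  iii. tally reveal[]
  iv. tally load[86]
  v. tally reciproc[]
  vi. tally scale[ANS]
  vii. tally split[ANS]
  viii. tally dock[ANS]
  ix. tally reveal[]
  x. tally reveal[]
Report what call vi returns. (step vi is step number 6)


·→ tally load(x=-82)
·← -82
·→ tally split(x=42)
·← -41/21
·→ tally reveal()
·← -41/21
·→ tally load(x=86)
·← 86
·→ tally reciproc()
·← 1/86
·→ tally scale(x=ANS)
·← 1/7396
·→ tally split(x=ANS)
·← 1
·→ tally dock(x=ANS)
·← 0
·→ tally reveal()
·← 0
·→ tally reveal()
·← 0

Answer: 1/7396


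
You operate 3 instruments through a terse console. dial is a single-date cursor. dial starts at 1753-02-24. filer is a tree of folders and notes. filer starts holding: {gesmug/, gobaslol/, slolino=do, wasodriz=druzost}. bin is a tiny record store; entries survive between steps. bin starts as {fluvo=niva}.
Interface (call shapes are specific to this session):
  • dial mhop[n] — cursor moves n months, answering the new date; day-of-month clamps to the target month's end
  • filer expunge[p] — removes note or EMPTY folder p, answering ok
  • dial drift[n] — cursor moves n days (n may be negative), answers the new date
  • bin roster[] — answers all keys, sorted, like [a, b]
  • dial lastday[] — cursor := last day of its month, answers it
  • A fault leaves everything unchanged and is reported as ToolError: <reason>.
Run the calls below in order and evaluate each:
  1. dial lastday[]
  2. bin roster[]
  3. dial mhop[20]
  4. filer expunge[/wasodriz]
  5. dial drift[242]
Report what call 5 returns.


~$ dial lastday
:: 1753-02-28
~$ bin roster
:: [fluvo]
~$ dial mhop 20
:: 1754-10-28
~$ filer expunge /wasodriz
:: ok
~$ dial drift 242
:: 1755-06-27

Answer: 1755-06-27


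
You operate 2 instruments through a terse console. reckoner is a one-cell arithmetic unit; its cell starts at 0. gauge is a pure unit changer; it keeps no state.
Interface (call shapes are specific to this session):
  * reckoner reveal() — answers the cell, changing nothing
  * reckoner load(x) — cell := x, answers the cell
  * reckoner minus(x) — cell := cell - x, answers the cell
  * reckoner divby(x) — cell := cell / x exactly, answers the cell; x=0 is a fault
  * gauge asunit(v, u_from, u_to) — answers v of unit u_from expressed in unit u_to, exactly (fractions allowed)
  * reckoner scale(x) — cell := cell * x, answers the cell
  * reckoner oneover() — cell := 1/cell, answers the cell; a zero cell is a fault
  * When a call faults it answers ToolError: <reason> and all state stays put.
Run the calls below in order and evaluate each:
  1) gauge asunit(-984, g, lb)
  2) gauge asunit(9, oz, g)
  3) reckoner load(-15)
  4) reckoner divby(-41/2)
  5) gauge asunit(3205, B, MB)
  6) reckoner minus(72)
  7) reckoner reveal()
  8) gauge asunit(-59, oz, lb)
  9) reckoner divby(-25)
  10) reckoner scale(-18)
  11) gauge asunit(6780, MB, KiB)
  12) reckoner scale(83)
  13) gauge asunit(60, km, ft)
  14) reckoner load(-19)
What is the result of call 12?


Answer: -4365468/1025

Derivation:
Act: gauge asunit[-984; g; lb]
Obs: -98400000/45359237
Act: gauge asunit[9; oz; g]
Obs: 408233133/1600000
Act: reckoner load[-15]
Obs: -15
Act: reckoner divby[-41/2]
Obs: 30/41
Act: gauge asunit[3205; B; MB]
Obs: 641/200000
Act: reckoner minus[72]
Obs: -2922/41
Act: reckoner reveal[]
Obs: -2922/41
Act: gauge asunit[-59; oz; lb]
Obs: -59/16
Act: reckoner divby[-25]
Obs: 2922/1025
Act: reckoner scale[-18]
Obs: -52596/1025
Act: gauge asunit[6780; MB; KiB]
Obs: 26484375/4
Act: reckoner scale[83]
Obs: -4365468/1025
Act: gauge asunit[60; km; ft]
Obs: 25000000/127
Act: reckoner load[-19]
Obs: -19


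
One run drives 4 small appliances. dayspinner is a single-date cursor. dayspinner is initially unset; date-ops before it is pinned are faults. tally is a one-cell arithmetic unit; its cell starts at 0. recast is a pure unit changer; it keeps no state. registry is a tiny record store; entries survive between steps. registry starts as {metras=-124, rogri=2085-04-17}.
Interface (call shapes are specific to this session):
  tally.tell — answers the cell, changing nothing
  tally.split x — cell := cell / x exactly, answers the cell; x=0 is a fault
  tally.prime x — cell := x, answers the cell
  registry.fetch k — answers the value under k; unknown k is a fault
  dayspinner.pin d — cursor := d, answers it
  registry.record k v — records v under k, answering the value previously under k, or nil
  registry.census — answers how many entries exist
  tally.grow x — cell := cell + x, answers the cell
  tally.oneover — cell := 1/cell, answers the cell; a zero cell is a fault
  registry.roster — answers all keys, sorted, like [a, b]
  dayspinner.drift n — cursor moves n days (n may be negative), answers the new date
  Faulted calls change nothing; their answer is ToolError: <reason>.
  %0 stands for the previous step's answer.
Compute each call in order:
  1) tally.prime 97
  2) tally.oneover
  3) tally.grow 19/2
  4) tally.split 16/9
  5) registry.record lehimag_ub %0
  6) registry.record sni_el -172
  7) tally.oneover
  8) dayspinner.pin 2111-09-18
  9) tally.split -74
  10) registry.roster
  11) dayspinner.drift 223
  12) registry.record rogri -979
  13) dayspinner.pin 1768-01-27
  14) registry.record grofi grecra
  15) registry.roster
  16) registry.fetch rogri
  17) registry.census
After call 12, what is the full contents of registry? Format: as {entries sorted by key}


Answer: {lehimag_ub=16605/3104, metras=-124, rogri=-979, sni_el=-172}

Derivation:
Do: tally.prime[x→97]
See: 97
Do: tally.oneover[]
See: 1/97
Do: tally.grow[x→19/2]
See: 1845/194
Do: tally.split[x→16/9]
See: 16605/3104
Do: registry.record[k→lehimag_ub; v→%0]
See: nil
Do: registry.record[k→sni_el; v→-172]
See: nil
Do: tally.oneover[]
See: 3104/16605
Do: dayspinner.pin[d→2111-09-18]
See: 2111-09-18
Do: tally.split[x→-74]
See: -1552/614385
Do: registry.roster[]
See: [lehimag_ub, metras, rogri, sni_el]
Do: dayspinner.drift[n→223]
See: 2112-04-28
Do: registry.record[k→rogri; v→-979]
See: 2085-04-17
Do: dayspinner.pin[d→1768-01-27]
See: 1768-01-27
Do: registry.record[k→grofi; v→grecra]
See: nil
Do: registry.roster[]
See: [grofi, lehimag_ub, metras, rogri, sni_el]
Do: registry.fetch[k→rogri]
See: -979
Do: registry.census[]
See: 5


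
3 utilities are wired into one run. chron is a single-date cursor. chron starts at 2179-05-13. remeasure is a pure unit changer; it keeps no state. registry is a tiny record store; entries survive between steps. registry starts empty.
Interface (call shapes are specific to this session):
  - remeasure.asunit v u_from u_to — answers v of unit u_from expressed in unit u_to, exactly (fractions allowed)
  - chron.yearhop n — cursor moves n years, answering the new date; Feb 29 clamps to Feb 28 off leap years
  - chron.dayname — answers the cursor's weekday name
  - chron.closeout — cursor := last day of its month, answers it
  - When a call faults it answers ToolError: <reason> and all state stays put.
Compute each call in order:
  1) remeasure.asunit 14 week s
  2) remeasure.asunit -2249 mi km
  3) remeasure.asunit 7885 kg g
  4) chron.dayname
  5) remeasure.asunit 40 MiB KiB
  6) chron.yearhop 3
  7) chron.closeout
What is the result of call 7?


% 1. remeasure.asunit(v='14', u_from='week', u_to='s') : 8467200
% 2. remeasure.asunit(v='-2249', u_from='mi', u_to='km') : -56553354/15625
% 3. remeasure.asunit(v='7885', u_from='kg', u_to='g') : 7885000
% 4. chron.dayname() : Thursday
% 5. remeasure.asunit(v='40', u_from='MiB', u_to='KiB') : 40960
% 6. chron.yearhop(n='3') : 2182-05-13
% 7. chron.closeout() : 2182-05-31

Answer: 2182-05-31


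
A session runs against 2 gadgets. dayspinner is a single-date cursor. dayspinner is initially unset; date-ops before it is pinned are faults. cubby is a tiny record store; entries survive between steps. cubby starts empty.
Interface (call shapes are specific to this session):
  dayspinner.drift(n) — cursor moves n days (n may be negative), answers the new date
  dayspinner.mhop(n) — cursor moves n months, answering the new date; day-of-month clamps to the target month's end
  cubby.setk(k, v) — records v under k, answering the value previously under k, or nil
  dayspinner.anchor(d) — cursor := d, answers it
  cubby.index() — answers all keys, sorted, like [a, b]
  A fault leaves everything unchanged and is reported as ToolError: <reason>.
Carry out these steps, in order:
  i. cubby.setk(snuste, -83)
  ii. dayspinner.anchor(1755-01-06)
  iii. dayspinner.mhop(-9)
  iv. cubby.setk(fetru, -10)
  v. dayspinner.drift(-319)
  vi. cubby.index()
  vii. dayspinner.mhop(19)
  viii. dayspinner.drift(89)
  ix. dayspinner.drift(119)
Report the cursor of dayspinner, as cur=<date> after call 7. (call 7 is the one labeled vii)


-> setk(k→snuste, v→-83)
<- nil
-> anchor(d→1755-01-06)
<- 1755-01-06
-> mhop(n→-9)
<- 1754-04-06
-> setk(k→fetru, v→-10)
<- nil
-> drift(n→-319)
<- 1753-05-22
-> index()
<- [fetru, snuste]
-> mhop(n→19)
<- 1754-12-22
-> drift(n→89)
<- 1755-03-21
-> drift(n→119)
<- 1755-07-18

Answer: cur=1754-12-22


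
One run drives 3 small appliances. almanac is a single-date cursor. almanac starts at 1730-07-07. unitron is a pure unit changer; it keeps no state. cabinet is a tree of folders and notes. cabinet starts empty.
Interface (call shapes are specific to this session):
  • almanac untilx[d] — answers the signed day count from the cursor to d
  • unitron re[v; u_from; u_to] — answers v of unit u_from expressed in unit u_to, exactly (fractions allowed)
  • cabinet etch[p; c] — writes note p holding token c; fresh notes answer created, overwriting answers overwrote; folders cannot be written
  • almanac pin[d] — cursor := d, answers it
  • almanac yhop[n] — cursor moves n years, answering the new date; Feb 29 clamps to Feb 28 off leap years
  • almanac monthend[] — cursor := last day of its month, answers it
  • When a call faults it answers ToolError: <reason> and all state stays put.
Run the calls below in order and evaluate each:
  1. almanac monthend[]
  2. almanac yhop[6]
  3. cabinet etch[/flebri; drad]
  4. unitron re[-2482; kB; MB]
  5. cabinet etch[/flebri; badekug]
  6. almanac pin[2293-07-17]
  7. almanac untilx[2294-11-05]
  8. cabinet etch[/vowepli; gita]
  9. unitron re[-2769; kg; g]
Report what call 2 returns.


$ almanac monthend
= 1730-07-31
$ almanac yhop n=6
= 1736-07-31
$ cabinet etch p=/flebri c=drad
= created
$ unitron re v=-2482 u_from=kB u_to=MB
= -1241/500
$ cabinet etch p=/flebri c=badekug
= overwrote
$ almanac pin d=2293-07-17
= 2293-07-17
$ almanac untilx d=2294-11-05
= 476
$ cabinet etch p=/vowepli c=gita
= created
$ unitron re v=-2769 u_from=kg u_to=g
= -2769000

Answer: 1736-07-31


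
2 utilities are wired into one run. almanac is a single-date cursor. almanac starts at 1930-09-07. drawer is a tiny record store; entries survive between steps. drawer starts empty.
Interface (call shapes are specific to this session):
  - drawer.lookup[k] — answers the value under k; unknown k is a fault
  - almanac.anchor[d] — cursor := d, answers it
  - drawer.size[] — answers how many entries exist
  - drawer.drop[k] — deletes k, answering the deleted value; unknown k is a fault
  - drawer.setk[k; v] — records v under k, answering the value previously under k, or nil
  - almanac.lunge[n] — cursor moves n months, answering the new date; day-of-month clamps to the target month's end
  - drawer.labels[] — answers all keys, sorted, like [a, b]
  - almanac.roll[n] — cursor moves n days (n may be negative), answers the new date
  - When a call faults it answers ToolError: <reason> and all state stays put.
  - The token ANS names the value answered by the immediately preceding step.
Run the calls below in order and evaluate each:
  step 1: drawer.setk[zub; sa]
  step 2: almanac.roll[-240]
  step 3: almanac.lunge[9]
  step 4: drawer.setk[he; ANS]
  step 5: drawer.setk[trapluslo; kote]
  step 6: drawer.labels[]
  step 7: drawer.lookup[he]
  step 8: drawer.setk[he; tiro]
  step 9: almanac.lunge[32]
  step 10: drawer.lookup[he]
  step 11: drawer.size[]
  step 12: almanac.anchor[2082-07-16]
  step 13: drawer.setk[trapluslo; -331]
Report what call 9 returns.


! drawer.setk(k→zub, v→sa) -> nil
! almanac.roll(n→-240) -> 1930-01-10
! almanac.lunge(n→9) -> 1930-10-10
! drawer.setk(k→he, v→ANS) -> nil
! drawer.setk(k→trapluslo, v→kote) -> nil
! drawer.labels() -> [he, trapluslo, zub]
! drawer.lookup(k→he) -> 1930-10-10
! drawer.setk(k→he, v→tiro) -> 1930-10-10
! almanac.lunge(n→32) -> 1933-06-10
! drawer.lookup(k→he) -> tiro
! drawer.size() -> 3
! almanac.anchor(d→2082-07-16) -> 2082-07-16
! drawer.setk(k→trapluslo, v→-331) -> kote

Answer: 1933-06-10


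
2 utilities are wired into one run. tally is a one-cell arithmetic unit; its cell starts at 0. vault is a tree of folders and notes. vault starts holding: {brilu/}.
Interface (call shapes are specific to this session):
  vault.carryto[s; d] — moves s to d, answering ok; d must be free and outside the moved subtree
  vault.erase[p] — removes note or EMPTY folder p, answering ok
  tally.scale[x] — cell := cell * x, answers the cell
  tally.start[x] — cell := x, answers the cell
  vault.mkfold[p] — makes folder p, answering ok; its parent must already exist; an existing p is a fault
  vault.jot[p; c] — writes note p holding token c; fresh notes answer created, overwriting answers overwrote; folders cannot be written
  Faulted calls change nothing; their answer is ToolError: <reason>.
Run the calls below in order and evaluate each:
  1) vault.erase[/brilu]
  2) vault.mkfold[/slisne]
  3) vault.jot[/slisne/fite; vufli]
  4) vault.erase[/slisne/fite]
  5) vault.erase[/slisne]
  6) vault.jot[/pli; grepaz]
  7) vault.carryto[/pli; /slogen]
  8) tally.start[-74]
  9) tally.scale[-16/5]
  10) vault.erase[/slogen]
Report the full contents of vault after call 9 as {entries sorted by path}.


Invoking vault.erase using /brilu, which returns ok.
Using vault.mkfold using /slisne, — result: ok.
Using vault.jot using /slisne/fite, vufli, and see created.
Calling vault.erase using /slisne/fite, which returns ok.
Invoking vault.erase using /slisne, yielding ok.
Invoking vault.jot using /pli, grepaz: created.
I use vault.carryto using /pli, /slogen, giving ok.
I invoke tally.start using -74, and see -74.
Invoking tally.scale using -16/5, and see 1184/5.
Now I run vault.erase using /slogen, → ok.

Answer: {slogen=grepaz}


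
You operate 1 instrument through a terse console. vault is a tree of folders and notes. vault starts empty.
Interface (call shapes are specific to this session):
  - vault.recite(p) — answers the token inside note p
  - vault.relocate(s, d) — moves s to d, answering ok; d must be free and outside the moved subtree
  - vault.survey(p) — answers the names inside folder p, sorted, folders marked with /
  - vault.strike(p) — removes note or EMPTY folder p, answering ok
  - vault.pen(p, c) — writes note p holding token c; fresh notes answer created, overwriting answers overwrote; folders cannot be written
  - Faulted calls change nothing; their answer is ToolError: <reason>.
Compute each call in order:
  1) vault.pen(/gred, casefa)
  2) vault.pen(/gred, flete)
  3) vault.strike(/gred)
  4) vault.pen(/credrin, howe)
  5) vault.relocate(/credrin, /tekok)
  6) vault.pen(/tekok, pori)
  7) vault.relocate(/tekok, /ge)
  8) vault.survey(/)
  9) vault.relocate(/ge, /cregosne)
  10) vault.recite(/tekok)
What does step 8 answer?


-> vault.pen(/gred, casefa)
<- created
-> vault.pen(/gred, flete)
<- overwrote
-> vault.strike(/gred)
<- ok
-> vault.pen(/credrin, howe)
<- created
-> vault.relocate(/credrin, /tekok)
<- ok
-> vault.pen(/tekok, pori)
<- overwrote
-> vault.relocate(/tekok, /ge)
<- ok
-> vault.survey(/)
<- [ge]
-> vault.relocate(/ge, /cregosne)
<- ok
-> vault.recite(/tekok)
<- ToolError: not found

Answer: [ge]


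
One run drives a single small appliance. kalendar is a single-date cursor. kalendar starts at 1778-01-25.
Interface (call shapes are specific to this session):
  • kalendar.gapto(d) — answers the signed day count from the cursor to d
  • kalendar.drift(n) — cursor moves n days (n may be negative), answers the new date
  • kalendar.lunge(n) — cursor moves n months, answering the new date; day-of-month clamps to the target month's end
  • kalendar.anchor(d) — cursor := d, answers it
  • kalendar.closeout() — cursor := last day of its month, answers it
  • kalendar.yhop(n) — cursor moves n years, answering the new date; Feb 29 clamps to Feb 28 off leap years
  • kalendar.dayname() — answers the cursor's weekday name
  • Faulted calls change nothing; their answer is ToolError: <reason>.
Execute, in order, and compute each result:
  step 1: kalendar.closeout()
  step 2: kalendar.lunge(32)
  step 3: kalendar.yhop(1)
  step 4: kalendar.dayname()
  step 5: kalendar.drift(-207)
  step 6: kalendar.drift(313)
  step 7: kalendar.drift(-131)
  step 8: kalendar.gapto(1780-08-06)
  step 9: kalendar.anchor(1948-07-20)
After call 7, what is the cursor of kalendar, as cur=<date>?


Answer: cur=1781-09-05

Derivation:
→ kalendar.closeout()
← 1778-01-31
→ kalendar.lunge(n→32)
← 1780-09-30
→ kalendar.yhop(n→1)
← 1781-09-30
→ kalendar.dayname()
← Sunday
→ kalendar.drift(n→-207)
← 1781-03-07
→ kalendar.drift(n→313)
← 1782-01-14
→ kalendar.drift(n→-131)
← 1781-09-05
→ kalendar.gapto(d→1780-08-06)
← -395
→ kalendar.anchor(d→1948-07-20)
← 1948-07-20


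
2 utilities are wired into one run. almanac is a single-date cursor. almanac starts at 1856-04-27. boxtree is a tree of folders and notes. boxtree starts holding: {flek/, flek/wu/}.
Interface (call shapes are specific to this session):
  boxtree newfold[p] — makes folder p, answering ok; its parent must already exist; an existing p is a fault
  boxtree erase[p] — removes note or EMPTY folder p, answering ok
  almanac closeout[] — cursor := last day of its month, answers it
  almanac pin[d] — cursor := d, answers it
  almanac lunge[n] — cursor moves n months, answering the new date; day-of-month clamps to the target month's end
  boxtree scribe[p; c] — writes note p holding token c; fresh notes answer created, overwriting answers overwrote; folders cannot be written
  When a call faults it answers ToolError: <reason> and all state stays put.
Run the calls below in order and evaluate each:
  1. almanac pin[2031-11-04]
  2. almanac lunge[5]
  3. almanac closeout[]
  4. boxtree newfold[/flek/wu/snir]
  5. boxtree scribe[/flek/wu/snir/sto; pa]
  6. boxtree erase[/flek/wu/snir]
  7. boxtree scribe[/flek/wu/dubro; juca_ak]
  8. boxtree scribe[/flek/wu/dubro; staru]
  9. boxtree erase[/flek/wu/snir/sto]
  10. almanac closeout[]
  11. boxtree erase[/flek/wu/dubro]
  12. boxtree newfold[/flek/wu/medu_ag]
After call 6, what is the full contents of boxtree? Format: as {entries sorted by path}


Answer: {flek/, flek/wu/, flek/wu/snir/, flek/wu/snir/sto=pa}

Derivation:
Using almanac pin using d→2031-11-04, and observe 2031-11-04.
Next I call almanac lunge using n→5, and see 2032-04-04.
Then almanac closeout: 2032-04-30.
Then boxtree newfold using p→/flek/wu/snir, and observe ok.
Invoking boxtree scribe using p→/flek/wu/snir/sto, c→pa, → created.
I call boxtree erase using p→/flek/wu/snir, giving ToolError: not empty.
Using boxtree scribe using p→/flek/wu/dubro, c→juca_ak, yielding created.
Now I run boxtree scribe using p→/flek/wu/dubro, c→staru, giving overwrote.
Calling boxtree erase using p→/flek/wu/snir/sto, yielding ok.
I run almanac closeout, giving 2032-04-30.
Now I run boxtree erase using p→/flek/wu/dubro, and see ok.
Then boxtree newfold using p→/flek/wu/medu_ag, and get ok.


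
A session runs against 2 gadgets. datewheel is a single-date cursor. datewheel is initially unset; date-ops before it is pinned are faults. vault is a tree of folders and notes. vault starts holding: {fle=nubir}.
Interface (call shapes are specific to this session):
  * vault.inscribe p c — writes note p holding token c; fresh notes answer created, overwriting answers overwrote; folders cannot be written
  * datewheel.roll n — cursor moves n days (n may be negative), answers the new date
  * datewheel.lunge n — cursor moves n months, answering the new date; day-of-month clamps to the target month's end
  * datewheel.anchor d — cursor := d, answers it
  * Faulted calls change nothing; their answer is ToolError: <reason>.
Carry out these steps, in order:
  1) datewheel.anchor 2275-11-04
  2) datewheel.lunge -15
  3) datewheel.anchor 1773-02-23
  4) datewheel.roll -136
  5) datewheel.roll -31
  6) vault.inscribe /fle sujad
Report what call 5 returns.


[in] anchor 2275-11-04
  2275-11-04
[in] lunge -15
  2274-08-04
[in] anchor 1773-02-23
  1773-02-23
[in] roll -136
  1772-10-10
[in] roll -31
  1772-09-09
[in] inscribe /fle sujad
  overwrote

Answer: 1772-09-09


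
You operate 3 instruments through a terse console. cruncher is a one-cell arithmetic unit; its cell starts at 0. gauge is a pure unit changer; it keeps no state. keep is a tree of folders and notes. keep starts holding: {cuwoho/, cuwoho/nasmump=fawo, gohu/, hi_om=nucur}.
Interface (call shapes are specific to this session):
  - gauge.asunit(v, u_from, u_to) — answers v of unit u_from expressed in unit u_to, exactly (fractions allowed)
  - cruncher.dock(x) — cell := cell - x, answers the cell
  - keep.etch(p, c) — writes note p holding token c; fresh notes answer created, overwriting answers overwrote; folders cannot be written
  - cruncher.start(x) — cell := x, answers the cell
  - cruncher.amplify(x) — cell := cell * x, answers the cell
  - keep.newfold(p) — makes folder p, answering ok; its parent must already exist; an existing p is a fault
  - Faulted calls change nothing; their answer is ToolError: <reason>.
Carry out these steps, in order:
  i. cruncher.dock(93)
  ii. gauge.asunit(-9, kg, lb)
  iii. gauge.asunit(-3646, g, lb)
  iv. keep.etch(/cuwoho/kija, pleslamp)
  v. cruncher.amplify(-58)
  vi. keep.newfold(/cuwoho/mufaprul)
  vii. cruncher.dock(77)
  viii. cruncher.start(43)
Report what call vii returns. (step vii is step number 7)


Invoking cruncher.dock passing x='93', and see -93.
Next I call gauge.asunit passing v='-9', u_from='kg', u_to='lb': -900000000/45359237.
I use gauge.asunit passing v='-3646', u_from='g', u_to='lb', and get -364600000/45359237.
Next I call keep.etch passing p='/cuwoho/kija', c='pleslamp', and get created.
I use cruncher.amplify passing x='-58', — result: 5394.
Using keep.newfold passing p='/cuwoho/mufaprul', — result: ok.
Invoking cruncher.dock passing x='77', which returns 5317.
Next I call cruncher.start passing x='43': 43.

Answer: 5317


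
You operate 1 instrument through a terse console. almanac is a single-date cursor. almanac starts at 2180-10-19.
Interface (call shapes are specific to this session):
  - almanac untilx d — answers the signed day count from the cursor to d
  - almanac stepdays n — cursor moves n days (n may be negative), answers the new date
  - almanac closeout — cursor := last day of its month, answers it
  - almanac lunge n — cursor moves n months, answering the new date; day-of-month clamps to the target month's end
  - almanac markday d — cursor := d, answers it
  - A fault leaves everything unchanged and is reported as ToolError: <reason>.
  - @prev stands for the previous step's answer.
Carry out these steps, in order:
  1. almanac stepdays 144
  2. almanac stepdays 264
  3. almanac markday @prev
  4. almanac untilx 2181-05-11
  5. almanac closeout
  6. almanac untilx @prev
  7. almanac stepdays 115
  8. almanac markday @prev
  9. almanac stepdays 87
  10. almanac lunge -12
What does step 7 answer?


Answer: 2182-04-25

Derivation:
$ almanac stepdays n=144
= 2181-03-12
$ almanac stepdays n=264
= 2181-12-01
$ almanac markday d=@prev
= 2181-12-01
$ almanac untilx d=2181-05-11
= -204
$ almanac closeout
= 2181-12-31
$ almanac untilx d=@prev
= 0
$ almanac stepdays n=115
= 2182-04-25
$ almanac markday d=@prev
= 2182-04-25
$ almanac stepdays n=87
= 2182-07-21
$ almanac lunge n=-12
= 2181-07-21


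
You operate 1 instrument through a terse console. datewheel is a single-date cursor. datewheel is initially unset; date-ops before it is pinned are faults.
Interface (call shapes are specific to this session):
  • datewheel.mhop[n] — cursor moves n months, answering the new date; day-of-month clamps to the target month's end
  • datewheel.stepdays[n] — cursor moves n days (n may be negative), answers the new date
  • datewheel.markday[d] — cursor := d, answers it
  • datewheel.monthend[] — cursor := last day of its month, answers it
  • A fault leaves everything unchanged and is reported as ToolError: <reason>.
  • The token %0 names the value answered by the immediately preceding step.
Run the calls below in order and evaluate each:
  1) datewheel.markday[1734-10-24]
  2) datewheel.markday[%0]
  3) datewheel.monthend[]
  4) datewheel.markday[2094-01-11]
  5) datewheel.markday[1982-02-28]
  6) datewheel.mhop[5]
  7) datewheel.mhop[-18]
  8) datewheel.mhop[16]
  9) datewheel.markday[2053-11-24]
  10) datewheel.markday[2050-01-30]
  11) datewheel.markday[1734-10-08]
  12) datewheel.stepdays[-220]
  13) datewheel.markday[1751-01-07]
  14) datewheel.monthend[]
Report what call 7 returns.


Answer: 1981-01-28

Derivation:
>> datewheel.markday(d='1734-10-24')
<< 1734-10-24
>> datewheel.markday(d='%0')
<< 1734-10-24
>> datewheel.monthend()
<< 1734-10-31
>> datewheel.markday(d='2094-01-11')
<< 2094-01-11
>> datewheel.markday(d='1982-02-28')
<< 1982-02-28
>> datewheel.mhop(n='5')
<< 1982-07-28
>> datewheel.mhop(n='-18')
<< 1981-01-28
>> datewheel.mhop(n='16')
<< 1982-05-28
>> datewheel.markday(d='2053-11-24')
<< 2053-11-24
>> datewheel.markday(d='2050-01-30')
<< 2050-01-30
>> datewheel.markday(d='1734-10-08')
<< 1734-10-08
>> datewheel.stepdays(n='-220')
<< 1734-03-02
>> datewheel.markday(d='1751-01-07')
<< 1751-01-07
>> datewheel.monthend()
<< 1751-01-31


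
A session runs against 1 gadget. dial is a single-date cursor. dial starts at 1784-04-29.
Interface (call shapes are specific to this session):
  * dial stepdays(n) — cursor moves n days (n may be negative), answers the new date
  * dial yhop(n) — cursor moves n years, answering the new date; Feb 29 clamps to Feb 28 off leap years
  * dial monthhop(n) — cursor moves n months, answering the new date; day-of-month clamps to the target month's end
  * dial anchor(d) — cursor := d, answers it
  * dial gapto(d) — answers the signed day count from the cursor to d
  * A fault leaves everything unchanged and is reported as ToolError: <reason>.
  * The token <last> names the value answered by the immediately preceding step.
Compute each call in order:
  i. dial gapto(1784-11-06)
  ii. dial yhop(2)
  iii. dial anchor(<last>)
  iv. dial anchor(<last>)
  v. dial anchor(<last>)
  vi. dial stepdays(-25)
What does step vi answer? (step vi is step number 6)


→ dial gapto(d: 1784-11-06)
← 191
→ dial yhop(n: 2)
← 1786-04-29
→ dial anchor(d: <last>)
← 1786-04-29
→ dial anchor(d: <last>)
← 1786-04-29
→ dial anchor(d: <last>)
← 1786-04-29
→ dial stepdays(n: -25)
← 1786-04-04

Answer: 1786-04-04


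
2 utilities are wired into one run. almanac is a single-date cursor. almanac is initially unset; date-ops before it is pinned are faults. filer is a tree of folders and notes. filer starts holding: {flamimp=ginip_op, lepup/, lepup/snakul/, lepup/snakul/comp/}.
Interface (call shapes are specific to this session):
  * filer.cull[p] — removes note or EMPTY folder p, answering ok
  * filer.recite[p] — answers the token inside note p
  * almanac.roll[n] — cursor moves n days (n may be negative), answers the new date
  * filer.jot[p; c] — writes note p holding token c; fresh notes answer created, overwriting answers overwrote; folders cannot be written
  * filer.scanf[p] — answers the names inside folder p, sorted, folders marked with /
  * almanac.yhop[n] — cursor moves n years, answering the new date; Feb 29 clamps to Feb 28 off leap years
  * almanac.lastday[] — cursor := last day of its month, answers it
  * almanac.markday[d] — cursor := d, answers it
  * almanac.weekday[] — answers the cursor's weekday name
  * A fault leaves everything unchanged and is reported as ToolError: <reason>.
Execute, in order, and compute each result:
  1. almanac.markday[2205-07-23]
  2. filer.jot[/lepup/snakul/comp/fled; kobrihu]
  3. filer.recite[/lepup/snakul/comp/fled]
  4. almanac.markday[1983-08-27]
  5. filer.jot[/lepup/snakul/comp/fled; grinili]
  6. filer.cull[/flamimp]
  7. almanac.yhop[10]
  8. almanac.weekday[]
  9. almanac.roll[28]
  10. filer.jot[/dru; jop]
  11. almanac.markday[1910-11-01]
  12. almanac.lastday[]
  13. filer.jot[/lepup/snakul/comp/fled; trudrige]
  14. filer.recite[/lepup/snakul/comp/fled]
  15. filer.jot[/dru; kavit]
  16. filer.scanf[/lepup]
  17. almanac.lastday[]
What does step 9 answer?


Answer: 1993-09-24

Derivation:
Next I call almanac.markday using d=2205-07-23, → 2205-07-23.
Calling filer.jot using p=/lepup/snakul/comp/fled, c=kobrihu, and observe created.
Then filer.recite using p=/lepup/snakul/comp/fled, and observe kobrihu.
Next I call almanac.markday using d=1983-08-27, and see 1983-08-27.
I run filer.jot using p=/lepup/snakul/comp/fled, c=grinili, yielding overwrote.
Using filer.cull using p=/flamimp, — result: ok.
Next I call almanac.yhop using n=10, which returns 1993-08-27.
Invoking almanac.weekday, and see Friday.
Now I run almanac.roll using n=28, — result: 1993-09-24.
I call filer.jot using p=/dru, c=jop, — result: created.
I try almanac.markday using d=1910-11-01, yielding 1910-11-01.
Invoking almanac.lastday(), and observe 1910-11-30.
Using filer.jot using p=/lepup/snakul/comp/fled, c=trudrige, — result: overwrote.
I run filer.recite using p=/lepup/snakul/comp/fled, which returns trudrige.
I use filer.jot using p=/dru, c=kavit, which returns overwrote.
Next I call filer.scanf using p=/lepup, and observe [snakul/].
Next I call almanac.lastday(), — result: 1910-11-30.


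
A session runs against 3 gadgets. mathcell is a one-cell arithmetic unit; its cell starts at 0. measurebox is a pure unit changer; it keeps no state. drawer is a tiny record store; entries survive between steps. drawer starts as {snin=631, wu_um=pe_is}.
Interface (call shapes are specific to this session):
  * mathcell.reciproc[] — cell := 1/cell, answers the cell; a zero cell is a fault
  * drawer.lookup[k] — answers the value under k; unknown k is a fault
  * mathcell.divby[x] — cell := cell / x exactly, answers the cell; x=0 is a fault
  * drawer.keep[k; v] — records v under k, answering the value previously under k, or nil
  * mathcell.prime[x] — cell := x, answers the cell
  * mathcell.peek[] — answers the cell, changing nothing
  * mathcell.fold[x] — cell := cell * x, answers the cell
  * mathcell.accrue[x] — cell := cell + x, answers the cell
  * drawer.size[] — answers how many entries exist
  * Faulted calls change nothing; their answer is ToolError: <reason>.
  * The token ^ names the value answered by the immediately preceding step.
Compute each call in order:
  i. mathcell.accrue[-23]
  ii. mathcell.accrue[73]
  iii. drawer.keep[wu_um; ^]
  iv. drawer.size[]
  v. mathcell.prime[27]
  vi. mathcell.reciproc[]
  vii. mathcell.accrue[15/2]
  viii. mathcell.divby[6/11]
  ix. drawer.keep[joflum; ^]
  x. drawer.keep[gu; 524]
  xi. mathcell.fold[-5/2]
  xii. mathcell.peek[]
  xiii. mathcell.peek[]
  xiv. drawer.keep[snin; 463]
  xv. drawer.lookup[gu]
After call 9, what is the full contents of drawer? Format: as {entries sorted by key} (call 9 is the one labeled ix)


Answer: {joflum=4477/324, snin=631, wu_um=50}

Derivation:
Now I run mathcell.accrue(-23), and get -23.
Invoking mathcell.accrue(73): 50.
I use drawer.keep(wu_um, ^), → pe_is.
I use drawer.size(), and get 2.
Now I run mathcell.prime(27), → 27.
I run mathcell.reciproc, and see 1/27.
Calling mathcell.accrue(15/2), — result: 407/54.
Now I run mathcell.divby(6/11), and observe 4477/324.
Using drawer.keep(joflum, ^), yielding nil.
Then drawer.keep(gu, 524), yielding nil.
Calling mathcell.fold(-5/2), yielding -22385/648.
Next I call mathcell.peek(), and observe -22385/648.
I call mathcell.peek(), yielding -22385/648.
Invoking drawer.keep(snin, 463), and get 631.
Calling drawer.lookup(gu), yielding 524.


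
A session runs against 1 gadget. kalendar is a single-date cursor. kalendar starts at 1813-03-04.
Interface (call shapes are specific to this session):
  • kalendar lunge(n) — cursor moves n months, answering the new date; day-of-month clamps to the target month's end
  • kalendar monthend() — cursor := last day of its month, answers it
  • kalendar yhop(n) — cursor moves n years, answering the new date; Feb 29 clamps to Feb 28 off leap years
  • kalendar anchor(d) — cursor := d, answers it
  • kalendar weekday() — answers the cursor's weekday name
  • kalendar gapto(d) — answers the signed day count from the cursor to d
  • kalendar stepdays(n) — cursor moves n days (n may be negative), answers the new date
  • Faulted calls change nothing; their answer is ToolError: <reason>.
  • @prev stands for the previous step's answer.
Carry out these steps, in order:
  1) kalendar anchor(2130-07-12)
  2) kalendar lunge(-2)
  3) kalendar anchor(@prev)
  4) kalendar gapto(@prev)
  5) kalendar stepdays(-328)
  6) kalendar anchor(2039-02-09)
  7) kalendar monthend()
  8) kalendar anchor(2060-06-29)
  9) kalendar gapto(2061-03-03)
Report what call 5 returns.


I run kalendar anchor on d→2130-07-12, which returns 2130-07-12.
I try kalendar lunge on n→-2, — result: 2130-05-12.
I try kalendar anchor on d→@prev, which returns 2130-05-12.
Calling kalendar gapto on d→@prev: 0.
Now I run kalendar stepdays on n→-328, and observe 2129-06-18.
I run kalendar anchor on d→2039-02-09, and get 2039-02-09.
I call kalendar monthend, and observe 2039-02-28.
I invoke kalendar anchor on d→2060-06-29, giving 2060-06-29.
Using kalendar gapto on d→2061-03-03, and get 247.

Answer: 2129-06-18


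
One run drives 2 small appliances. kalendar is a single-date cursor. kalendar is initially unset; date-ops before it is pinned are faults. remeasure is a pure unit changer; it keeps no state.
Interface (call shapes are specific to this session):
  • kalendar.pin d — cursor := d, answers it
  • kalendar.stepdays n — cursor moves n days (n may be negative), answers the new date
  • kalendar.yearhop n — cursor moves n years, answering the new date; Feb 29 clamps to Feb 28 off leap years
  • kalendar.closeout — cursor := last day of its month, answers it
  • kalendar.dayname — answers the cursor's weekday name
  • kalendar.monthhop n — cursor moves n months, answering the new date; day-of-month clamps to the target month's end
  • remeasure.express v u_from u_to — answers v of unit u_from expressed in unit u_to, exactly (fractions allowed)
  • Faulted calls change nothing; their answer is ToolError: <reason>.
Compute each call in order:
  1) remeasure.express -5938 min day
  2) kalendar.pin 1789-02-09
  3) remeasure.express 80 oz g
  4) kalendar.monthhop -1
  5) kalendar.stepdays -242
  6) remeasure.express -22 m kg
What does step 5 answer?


$ remeasure.express v→-5938 u_from→min u_to→day
= -2969/720
$ kalendar.pin d→1789-02-09
= 1789-02-09
$ remeasure.express v→80 u_from→oz u_to→g
= 45359237/20000
$ kalendar.monthhop n→-1
= 1789-01-09
$ kalendar.stepdays n→-242
= 1788-05-12
$ remeasure.express v→-22 u_from→m u_to→kg
= ToolError: incompatible units

Answer: 1788-05-12
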